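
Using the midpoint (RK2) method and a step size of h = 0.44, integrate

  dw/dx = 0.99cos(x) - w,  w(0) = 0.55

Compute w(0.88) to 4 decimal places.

Midpoint: k1 = f(x_n, w_n); k2 = f(x_n + h/2, w_n + (h/2)·k1); w_{n+1} = w_n + h·k2.
x=0.000000, w=0.550000:
  k1 = f(0.000000, 0.550000) = 0.440000
  k2 = f(0.220000, 0.646800) = 0.319338
  w ← 0.550000 + 0.44·0.319338 = 0.690509
x=0.440000, w=0.690509:
  k1 = f(0.440000, 0.690509) = 0.205195
  k2 = f(0.660000, 0.735652) = 0.046440
  w ← 0.690509 + 0.44·0.046440 = 0.710943
w(0.88) ≈ 0.7109

0.7109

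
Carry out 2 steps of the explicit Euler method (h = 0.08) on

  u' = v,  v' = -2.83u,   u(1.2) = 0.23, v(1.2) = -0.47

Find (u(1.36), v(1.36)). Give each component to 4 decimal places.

0.1506, -0.5656

Euler on (u,v): u_{n+1} = u_n + h·u', v_{n+1} = v_n + h·v'.
1.200000: (0.230000, -0.470000); f=(-0.470000, -0.650900) → (0.192400, -0.522072)
1.280000: (0.192400, -0.522072); f=(-0.522072, -0.544492) → (0.150634, -0.565631)
(u(1.36), v(1.36)) ≈ (0.1506, -0.5656)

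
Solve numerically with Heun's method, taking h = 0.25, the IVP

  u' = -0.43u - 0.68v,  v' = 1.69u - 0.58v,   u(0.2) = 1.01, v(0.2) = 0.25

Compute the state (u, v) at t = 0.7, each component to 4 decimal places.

0.6329, 0.7892

Heun on (u,v): k1 = f(t_n, state_n); k2 = f(t_n + h, state_n + h·k1); state_{n+1} = state_n + (h/2)·(k1 + k2).
0.200000: (1.010000, 0.250000)
  k1 = (-0.604300, 1.561900)
  predictor → (0.858925, 0.640475)
  k2 = (-0.804861, 1.080108)
  → (0.833855, 0.580251)
0.450000: (0.833855, 0.580251)
  k1 = (-0.753128, 1.072669)
  predictor → (0.645573, 0.848418)
  k2 = (-0.854521, 0.598935)
  → (0.632899, 0.789202)
(u(0.7), v(0.7)) ≈ (0.6329, 0.7892)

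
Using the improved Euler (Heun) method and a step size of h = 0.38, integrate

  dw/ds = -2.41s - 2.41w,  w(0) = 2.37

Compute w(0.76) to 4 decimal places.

0.1507

Heun: k1 = f(s_n, w_n); k2 = f(s_n + h, w_n + h·k1); w_{n+1} = w_n + (h/2)·(k1 + k2).
s=0.000000, w=2.370000:
  k1 = f(0.000000, 2.370000) = -5.711700
  k2 = f(0.380000, 0.199554) = -1.396725
  w ← 2.370000 + (0.38/2)·(-5.711700 + (-1.396725)) = 1.019399
s=0.380000, w=1.019399:
  k1 = f(0.380000, 1.019399) = -3.372552
  k2 = f(0.760000, -0.262171) = -1.199769
  w ← 1.019399 + (0.38/2)·(-3.372552 + (-1.199769)) = 0.150658
w(0.76) ≈ 0.1507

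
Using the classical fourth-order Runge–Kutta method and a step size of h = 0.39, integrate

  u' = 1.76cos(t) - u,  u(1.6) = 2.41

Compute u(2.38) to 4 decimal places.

RK4: k1 = f(t_n, u_n); k2 = f(t_n + h/2, u_n + (h/2)·k1); k3 = f(t_n + h/2, u_n + (h/2)·k2); k4 = f(t_n + h, u_n + h·k3); u_{n+1} = u_n + (h/6)·(k1 + 2k2 + 2k3 + k4).
t=1.600000, u=2.410000:
  k1 = f(1.600000, 2.410000) = -2.461391
  k2 = f(1.795000, 1.930029) = -2.321330
  k3 = f(1.795000, 1.957341) = -2.348642
  k4 = f(1.990000, 1.494030) = -2.210408
  u ← 2.410000 + (0.39/6)·(k1 + 2k2 + 2k3 + k4) = 1.499237
t=1.990000, u=1.499237:
  k1 = f(1.990000, 1.499237) = -2.215615
  k2 = f(2.185000, 1.067192) = -2.081494
  k3 = f(2.185000, 1.093346) = -2.107647
  k4 = f(2.380000, 0.677254) = -1.951033
  u ← 1.499237 + (0.39/6)·(k1 + 2k2 + 2k3 + k4) = 0.683816
u(2.38) ≈ 0.6838

0.6838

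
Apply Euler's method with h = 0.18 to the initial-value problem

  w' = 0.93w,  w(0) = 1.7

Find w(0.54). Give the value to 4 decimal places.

2.7046

Euler: w_{n+1} = w_n + h·f(t_n, w_n).
t=0.000000, w=1.700000: f=1.581000 → w ← 1.700000 + 0.18·1.581000 = 1.984580
t=0.180000, w=1.984580: f=1.845659 → w ← 1.984580 + 0.18·1.845659 = 2.316799
t=0.360000, w=2.316799: f=2.154623 → w ← 2.316799 + 0.18·2.154623 = 2.704631
w(0.54) ≈ 2.7046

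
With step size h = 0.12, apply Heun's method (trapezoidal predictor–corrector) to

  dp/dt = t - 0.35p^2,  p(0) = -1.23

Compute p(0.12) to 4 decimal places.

-1.2897

Heun: k1 = f(t_n, p_n); k2 = f(t_n + h, p_n + h·k1); p_{n+1} = p_n + (h/2)·(k1 + k2).
t=0.000000, p=-1.230000:
  k1 = f(0.000000, -1.230000) = -0.529515
  k2 = f(0.120000, -1.293542) = -0.465638
  p ← -1.230000 + (0.12/2)·(-0.529515 + (-0.465638)) = -1.289709
p(0.12) ≈ -1.2897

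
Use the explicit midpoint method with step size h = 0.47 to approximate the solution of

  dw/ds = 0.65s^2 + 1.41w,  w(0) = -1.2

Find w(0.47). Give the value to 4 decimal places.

-2.2419

Midpoint: k1 = f(s_n, w_n); k2 = f(s_n + h/2, w_n + (h/2)·k1); w_{n+1} = w_n + h·k2.
s=0.000000, w=-1.200000:
  k1 = f(0.000000, -1.200000) = -1.692000
  k2 = f(0.235000, -1.597620) = -2.216748
  w ← -1.200000 + 0.47·(-2.216748) = -2.241872
w(0.47) ≈ -2.2419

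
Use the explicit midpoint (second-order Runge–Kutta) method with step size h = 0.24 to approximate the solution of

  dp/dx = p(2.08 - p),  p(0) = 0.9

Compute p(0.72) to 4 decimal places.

Midpoint: k1 = f(x_n, p_n); k2 = f(x_n + h/2, p_n + (h/2)·k1); p_{n+1} = p_n + h·k2.
x=0.000000, p=0.900000:
  k1 = f(0.000000, 0.900000) = 1.062000
  k2 = f(0.120000, 1.027440) = 1.081442
  p ← 0.900000 + 0.24·1.081442 = 1.159546
x=0.240000, p=1.159546:
  k1 = f(0.240000, 1.159546) = 1.067309
  k2 = f(0.360000, 1.287623) = 1.020283
  p ← 1.159546 + 0.24·1.020283 = 1.404414
x=0.480000, p=1.404414:
  k1 = f(0.480000, 1.404414) = 0.948802
  k2 = f(0.600000, 1.518270) = 0.852858
  p ← 1.404414 + 0.24·0.852858 = 1.609100
p(0.72) ≈ 1.6091

1.6091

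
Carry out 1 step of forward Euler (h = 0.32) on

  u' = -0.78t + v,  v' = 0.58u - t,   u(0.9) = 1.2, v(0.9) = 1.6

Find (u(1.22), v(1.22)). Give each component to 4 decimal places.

Euler on (u,v): u_{n+1} = u_n + h·u', v_{n+1} = v_n + h·v'.
0.900000: (1.200000, 1.600000); f=(0.898000, -0.204000) → (1.487360, 1.534720)
(u(1.22), v(1.22)) ≈ (1.4874, 1.5347)

1.4874, 1.5347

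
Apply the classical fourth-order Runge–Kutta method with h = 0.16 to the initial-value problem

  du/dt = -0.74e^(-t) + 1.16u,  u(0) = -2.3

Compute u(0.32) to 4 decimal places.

RK4: k1 = f(t_n, u_n); k2 = f(t_n + h/2, u_n + (h/2)·k1); k3 = f(t_n + h/2, u_n + (h/2)·k2); k4 = f(t_n + h, u_n + h·k3); u_{n+1} = u_n + (h/6)·(k1 + 2k2 + 2k3 + k4).
t=0.000000, u=-2.300000:
  k1 = f(0.000000, -2.300000) = -3.408000
  k2 = f(0.080000, -2.572640) = -3.667368
  k3 = f(0.080000, -2.593389) = -3.691438
  k4 = f(0.160000, -2.890630) = -3.983717
  u ← -2.300000 + (0.16/6)·(k1 + 2k2 + 2k3 + k4) = -2.889582
t=0.160000, u=-2.889582:
  k1 = f(0.160000, -2.889582) = -3.982502
  k2 = f(0.240000, -3.208182) = -4.303596
  k3 = f(0.240000, -3.233870) = -4.333394
  k4 = f(0.320000, -3.582925) = -4.693543
  u ← -2.889582 + (0.16/6)·(k1 + 2k2 + 2k3 + k4) = -3.581583
u(0.32) ≈ -3.5816

-3.5816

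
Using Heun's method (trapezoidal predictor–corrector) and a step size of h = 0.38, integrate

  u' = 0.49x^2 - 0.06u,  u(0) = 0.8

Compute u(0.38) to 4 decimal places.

Heun: k1 = f(x_n, u_n); k2 = f(x_n + h, u_n + h·k1); u_{n+1} = u_n + (h/2)·(k1 + k2).
x=0.000000, u=0.800000:
  k1 = f(0.000000, 0.800000) = -0.048000
  k2 = f(0.380000, 0.781760) = 0.023850
  u ← 0.800000 + (0.38/2)·(-0.048000 + 0.023850) = 0.795412
u(0.38) ≈ 0.7954

0.7954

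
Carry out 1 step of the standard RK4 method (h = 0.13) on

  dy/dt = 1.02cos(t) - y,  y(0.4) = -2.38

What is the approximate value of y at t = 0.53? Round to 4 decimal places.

-1.9789

RK4: k1 = f(t_n, y_n); k2 = f(t_n + h/2, y_n + (h/2)·k1); k3 = f(t_n + h/2, y_n + (h/2)·k2); k4 = f(t_n + h, y_n + h·k3); y_{n+1} = y_n + (h/6)·(k1 + 2k2 + 2k3 + k4).
t=0.400000, y=-2.380000:
  k1 = f(0.400000, -2.380000) = 3.319482
  k2 = f(0.465000, -2.164234) = 3.075932
  k3 = f(0.465000, -2.180064) = 3.091762
  k4 = f(0.530000, -1.978071) = 2.858134
  y ← -2.380000 + (0.13/6)·(k1 + 2k2 + 2k3 + k4) = -1.978885
y(0.53) ≈ -1.9789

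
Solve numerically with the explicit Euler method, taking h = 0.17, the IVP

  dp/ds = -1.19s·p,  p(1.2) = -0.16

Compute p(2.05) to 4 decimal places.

Euler: p_{n+1} = p_n + h·f(s_n, p_n).
s=1.200000, p=-0.160000: f=0.228480 → p ← -0.160000 + 0.17·0.228480 = -0.121158
s=1.370000, p=-0.121158: f=0.197525 → p ← -0.121158 + 0.17·0.197525 = -0.087579
s=1.540000, p=-0.087579: f=0.160498 → p ← -0.087579 + 0.17·0.160498 = -0.060295
s=1.710000, p=-0.060295: f=0.122694 → p ← -0.060295 + 0.17·0.122694 = -0.039437
s=1.880000, p=-0.039437: f=0.088228 → p ← -0.039437 + 0.17·0.088228 = -0.024438
p(2.05) ≈ -0.0244

-0.0244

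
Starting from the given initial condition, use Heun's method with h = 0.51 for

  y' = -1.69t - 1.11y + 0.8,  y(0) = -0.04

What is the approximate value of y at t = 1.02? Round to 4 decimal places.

-0.2133

Heun: k1 = f(t_n, y_n); k2 = f(t_n + h, y_n + h·k1); y_{n+1} = y_n + (h/2)·(k1 + k2).
t=0.000000, y=-0.040000:
  k1 = f(0.000000, -0.040000) = 0.844400
  k2 = f(0.510000, 0.390644) = -0.495515
  y ← -0.040000 + (0.51/2)·(0.844400 + (-0.495515)) = 0.048966
t=0.510000, y=0.048966:
  k1 = f(0.510000, 0.048966) = -0.116252
  k2 = f(1.020000, -0.010323) = -0.912342
  y ← 0.048966 + (0.51/2)·(-0.116252 + (-0.912342)) = -0.213326
y(1.02) ≈ -0.2133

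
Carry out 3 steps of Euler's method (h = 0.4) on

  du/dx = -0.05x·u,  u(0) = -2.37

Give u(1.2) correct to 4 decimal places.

Euler: u_{n+1} = u_n + h·f(x_n, u_n).
x=0.000000, u=-2.370000: f=0.000000 → u ← -2.370000 + 0.4·0.000000 = -2.370000
x=0.400000, u=-2.370000: f=0.047400 → u ← -2.370000 + 0.4·0.047400 = -2.351040
x=0.800000, u=-2.351040: f=0.094042 → u ← -2.351040 + 0.4·0.094042 = -2.313423
u(1.2) ≈ -2.3134

-2.3134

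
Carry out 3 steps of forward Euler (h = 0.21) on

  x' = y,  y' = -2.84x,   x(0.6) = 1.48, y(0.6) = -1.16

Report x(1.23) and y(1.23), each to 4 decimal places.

0.2236, -3.2616

Euler on (x,y): x_{n+1} = x_n + h·x', y_{n+1} = y_n + h·y'.
0.600000: (1.480000, -1.160000); f=(-1.160000, -4.203200) → (1.236400, -2.042672)
0.810000: (1.236400, -2.042672); f=(-2.042672, -3.511376) → (0.807439, -2.780061)
1.020000: (0.807439, -2.780061); f=(-2.780061, -2.293126) → (0.223626, -3.261618)
(x(1.23), y(1.23)) ≈ (0.2236, -3.2616)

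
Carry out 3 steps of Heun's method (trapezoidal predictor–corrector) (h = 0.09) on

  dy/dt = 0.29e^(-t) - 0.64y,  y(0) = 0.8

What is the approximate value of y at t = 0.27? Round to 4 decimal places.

Heun: k1 = f(t_n, y_n); k2 = f(t_n + h, y_n + h·k1); y_{n+1} = y_n + (h/2)·(k1 + k2).
t=0.000000, y=0.800000:
  k1 = f(0.000000, 0.800000) = -0.222000
  k2 = f(0.090000, 0.780020) = -0.234173
  y ← 0.800000 + (0.09/2)·(-0.222000 + (-0.234173)) = 0.779472
t=0.090000, y=0.779472:
  k1 = f(0.090000, 0.779472) = -0.233822
  k2 = f(0.180000, 0.758428) = -0.243166
  y ← 0.779472 + (0.09/2)·(-0.233822 + (-0.243166)) = 0.758008
t=0.180000, y=0.758008:
  k1 = f(0.180000, 0.758008) = -0.242897
  k2 = f(0.270000, 0.736147) = -0.249754
  y ← 0.758008 + (0.09/2)·(-0.242897 + (-0.249754)) = 0.735838
y(0.27) ≈ 0.7358

0.7358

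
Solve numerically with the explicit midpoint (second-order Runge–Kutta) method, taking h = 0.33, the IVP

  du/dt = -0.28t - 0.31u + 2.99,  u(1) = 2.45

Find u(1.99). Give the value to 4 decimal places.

Midpoint: k1 = f(t_n, u_n); k2 = f(t_n + h/2, u_n + (h/2)·k1); u_{n+1} = u_n + h·k2.
t=1.000000, u=2.450000:
  k1 = f(1.000000, 2.450000) = 1.950500
  k2 = f(1.165000, 2.771833) = 1.804532
  u ← 2.450000 + 0.33·1.804532 = 3.045496
t=1.330000, u=3.045496:
  k1 = f(1.330000, 3.045496) = 1.673496
  k2 = f(1.495000, 3.321622) = 1.541697
  u ← 3.045496 + 0.33·1.541697 = 3.554256
t=1.660000, u=3.554256:
  k1 = f(1.660000, 3.554256) = 1.423381
  k2 = f(1.825000, 3.789113) = 1.304375
  u ← 3.554256 + 0.33·1.304375 = 3.984699
u(1.99) ≈ 3.9847

3.9847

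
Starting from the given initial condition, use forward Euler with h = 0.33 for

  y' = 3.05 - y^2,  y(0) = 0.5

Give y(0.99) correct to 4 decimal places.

1.7441

Euler: y_{n+1} = y_n + h·f(s_n, y_n).
s=0.000000, y=0.500000: f=2.800000 → y ← 0.500000 + 0.33·2.800000 = 1.424000
s=0.330000, y=1.424000: f=1.022224 → y ← 1.424000 + 0.33·1.022224 = 1.761334
s=0.660000, y=1.761334: f=-0.052297 → y ← 1.761334 + 0.33·(-0.052297) = 1.744076
y(0.99) ≈ 1.7441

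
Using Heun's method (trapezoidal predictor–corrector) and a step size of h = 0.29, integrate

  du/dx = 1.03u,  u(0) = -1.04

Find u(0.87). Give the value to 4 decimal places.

Heun: k1 = f(x_n, u_n); k2 = f(x_n + h, u_n + h·k1); u_{n+1} = u_n + (h/2)·(k1 + k2).
x=0.000000, u=-1.040000:
  k1 = f(0.000000, -1.040000) = -1.071200
  k2 = f(0.290000, -1.350648) = -1.391167
  u ← -1.040000 + (0.29/2)·(-1.071200 + (-1.391167)) = -1.397043
x=0.290000, u=-1.397043:
  k1 = f(0.290000, -1.397043) = -1.438955
  k2 = f(0.580000, -1.814340) = -1.868770
  u ← -1.397043 + (0.29/2)·(-1.438955 + (-1.868770)) = -1.876663
x=0.580000, u=-1.876663:
  k1 = f(0.580000, -1.876663) = -1.932963
  k2 = f(0.870000, -2.437223) = -2.510339
  u ← -1.876663 + (0.29/2)·(-1.932963 + (-2.510339)) = -2.520942
u(0.87) ≈ -2.5209

-2.5209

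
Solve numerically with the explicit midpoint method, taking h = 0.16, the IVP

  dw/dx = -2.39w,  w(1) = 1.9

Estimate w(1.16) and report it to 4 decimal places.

1.3124

Midpoint: k1 = f(x_n, w_n); k2 = f(x_n + h/2, w_n + (h/2)·k1); w_{n+1} = w_n + h·k2.
x=1.000000, w=1.900000:
  k1 = f(1.000000, 1.900000) = -4.541000
  k2 = f(1.080000, 1.536720) = -3.672761
  w ← 1.900000 + 0.16·(-3.672761) = 1.312358
w(1.16) ≈ 1.3124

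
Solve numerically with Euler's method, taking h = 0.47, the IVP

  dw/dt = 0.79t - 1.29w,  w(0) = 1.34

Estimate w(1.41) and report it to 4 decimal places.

0.4995

Euler: w_{n+1} = w_n + h·f(t_n, w_n).
t=0.000000, w=1.340000: f=-1.728600 → w ← 1.340000 + 0.47·(-1.728600) = 0.527558
t=0.470000, w=0.527558: f=-0.309250 → w ← 0.527558 + 0.47·(-0.309250) = 0.382211
t=0.940000, w=0.382211: f=0.249548 → w ← 0.382211 + 0.47·0.249548 = 0.499498
w(1.41) ≈ 0.4995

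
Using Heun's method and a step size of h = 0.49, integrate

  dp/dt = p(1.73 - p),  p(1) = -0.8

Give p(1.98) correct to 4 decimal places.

-30.7020

Heun: k1 = f(t_n, p_n); k2 = f(t_n + h, p_n + h·k1); p_{n+1} = p_n + (h/2)·(k1 + k2).
t=1.000000, p=-0.800000:
  k1 = f(1.000000, -0.800000) = -2.024000
  k2 = f(1.490000, -1.791760) = -6.310149
  p ← -0.800000 + (0.49/2)·(-2.024000 + (-6.310149)) = -2.841866
t=1.490000, p=-2.841866:
  k1 = f(1.490000, -2.841866) = -12.992634
  k2 = f(1.980000, -9.208257) = -100.722281
  p ← -2.841866 + (0.49/2)·(-12.992634 + (-100.722281)) = -30.702020
p(1.98) ≈ -30.7020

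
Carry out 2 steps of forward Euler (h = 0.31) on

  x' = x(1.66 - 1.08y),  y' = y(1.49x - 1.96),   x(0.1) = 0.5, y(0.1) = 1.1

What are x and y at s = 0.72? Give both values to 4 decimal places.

0.7365, 0.4506

Euler on (x,y): x_{n+1} = x_n + h·x', y_{n+1} = y_n + h·y'.
0.100000: (0.500000, 1.100000); f=(0.236000, -1.336500) → (0.573160, 0.685685)
0.410000: (0.573160, 0.685685); f=(0.526998, -0.758362) → (0.736529, 0.450593)
(x(0.72), y(0.72)) ≈ (0.7365, 0.4506)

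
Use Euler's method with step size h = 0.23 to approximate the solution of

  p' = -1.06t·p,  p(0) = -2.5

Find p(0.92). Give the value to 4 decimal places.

-1.7427

Euler: p_{n+1} = p_n + h·f(t_n, p_n).
t=0.000000, p=-2.500000: f=0.000000 → p ← -2.500000 + 0.23·0.000000 = -2.500000
t=0.230000, p=-2.500000: f=0.609500 → p ← -2.500000 + 0.23·0.609500 = -2.359815
t=0.460000, p=-2.359815: f=1.150646 → p ← -2.359815 + 0.23·1.150646 = -2.095166
t=0.690000, p=-2.095166: f=1.532405 → p ← -2.095166 + 0.23·1.532405 = -1.742713
p(0.92) ≈ -1.7427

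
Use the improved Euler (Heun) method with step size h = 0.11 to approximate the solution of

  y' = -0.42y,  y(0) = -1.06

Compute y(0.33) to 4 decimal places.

-0.9229

Heun: k1 = f(x_n, y_n); k2 = f(x_n + h, y_n + h·k1); y_{n+1} = y_n + (h/2)·(k1 + k2).
x=0.000000, y=-1.060000:
  k1 = f(0.000000, -1.060000) = 0.445200
  k2 = f(0.110000, -1.011028) = 0.424632
  y ← -1.060000 + (0.11/2)·(0.445200 + 0.424632) = -1.012159
x=0.110000, y=-1.012159:
  k1 = f(0.110000, -1.012159) = 0.425107
  k2 = f(0.220000, -0.965397) = 0.405467
  y ← -1.012159 + (0.11/2)·(0.425107 + 0.405467) = -0.966478
x=0.220000, y=-0.966478:
  k1 = f(0.220000, -0.966478) = 0.405921
  k2 = f(0.330000, -0.921826) = 0.387167
  y ← -0.966478 + (0.11/2)·(0.405921 + 0.387167) = -0.922858
y(0.33) ≈ -0.9229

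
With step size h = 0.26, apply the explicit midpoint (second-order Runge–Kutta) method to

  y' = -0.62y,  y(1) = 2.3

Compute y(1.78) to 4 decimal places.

1.4214

Midpoint: k1 = f(s_n, y_n); k2 = f(s_n + h/2, y_n + (h/2)·k1); y_{n+1} = y_n + h·k2.
s=1.000000, y=2.300000:
  k1 = f(1.000000, 2.300000) = -1.426000
  k2 = f(1.130000, 2.114620) = -1.311064
  y ← 2.300000 + 0.26·(-1.311064) = 1.959123
s=1.260000, y=1.959123:
  k1 = f(1.260000, 1.959123) = -1.214656
  k2 = f(1.390000, 1.801218) = -1.116755
  y ← 1.959123 + 0.26·(-1.116755) = 1.668767
s=1.520000, y=1.668767:
  k1 = f(1.520000, 1.668767) = -1.034635
  k2 = f(1.650000, 1.534264) = -0.951244
  y ← 1.668767 + 0.26·(-0.951244) = 1.421444
y(1.78) ≈ 1.4214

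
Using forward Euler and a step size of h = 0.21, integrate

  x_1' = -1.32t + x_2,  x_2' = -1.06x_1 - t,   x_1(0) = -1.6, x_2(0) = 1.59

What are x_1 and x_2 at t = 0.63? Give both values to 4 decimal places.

Euler on (x_1,x_2): x_1_{n+1} = x_1_n + h·x_1', x_2_{n+1} = x_2_n + h·x_2'.
0.000000: (-1.600000, 1.590000); f=(1.590000, 1.696000) → (-1.266100, 1.946160)
0.210000: (-1.266100, 1.946160); f=(1.668960, 1.132066) → (-0.915618, 2.183894)
0.420000: (-0.915618, 2.183894); f=(1.629494, 0.550556) → (-0.573425, 2.299511)
(x_1(0.63), x_2(0.63)) ≈ (-0.5734, 2.2995)

-0.5734, 2.2995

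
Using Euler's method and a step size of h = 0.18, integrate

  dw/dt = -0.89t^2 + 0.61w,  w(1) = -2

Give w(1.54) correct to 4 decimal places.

Euler: w_{n+1} = w_n + h·f(t_n, w_n).
t=1.000000, w=-2.000000: f=-2.110000 → w ← -2.000000 + 0.18·(-2.110000) = -2.379800
t=1.180000, w=-2.379800: f=-2.690914 → w ← -2.379800 + 0.18·(-2.690914) = -2.864165
t=1.360000, w=-2.864165: f=-3.393284 → w ← -2.864165 + 0.18·(-3.393284) = -3.474956
w(1.54) ≈ -3.4750

-3.4750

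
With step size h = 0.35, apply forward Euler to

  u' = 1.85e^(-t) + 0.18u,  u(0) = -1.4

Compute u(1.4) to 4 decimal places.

Euler: u_{n+1} = u_n + h·f(t_n, u_n).
t=0.000000, u=-1.400000: f=1.598000 → u ← -1.400000 + 0.35·1.598000 = -0.840700
t=0.350000, u=-0.840700: f=1.152347 → u ← -0.840700 + 0.35·1.152347 = -0.437379
t=0.700000, u=-0.437379: f=0.839955 → u ← -0.437379 + 0.35·0.839955 = -0.143394
t=1.050000, u=-0.143394: f=0.621574 → u ← -0.143394 + 0.35·0.621574 = 0.074156
u(1.4) ≈ 0.0742

0.0742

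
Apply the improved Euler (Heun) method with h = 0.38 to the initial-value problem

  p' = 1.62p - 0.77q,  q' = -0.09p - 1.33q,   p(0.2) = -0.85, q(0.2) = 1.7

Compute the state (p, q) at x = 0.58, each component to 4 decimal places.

Heun on (p,q): k1 = f(x_n, state_n); k2 = f(x_n + h, state_n + h·k1); state_{n+1} = state_n + (h/2)·(k1 + k2).
0.200000: (-0.850000, 1.700000)
  k1 = (-2.686000, -2.184500)
  predictor → (-1.870680, 0.869890)
  k2 = (-3.700317, -0.988592)
  → (-2.063400, 1.097112)
(p(0.58), q(0.58)) ≈ (-2.0634, 1.0971)

-2.0634, 1.0971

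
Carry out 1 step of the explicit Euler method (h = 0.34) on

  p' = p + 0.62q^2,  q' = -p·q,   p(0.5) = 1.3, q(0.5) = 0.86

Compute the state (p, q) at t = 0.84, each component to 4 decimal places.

1.8979, 0.4799

Euler on (p,q): p_{n+1} = p_n + h·p', q_{n+1} = q_n + h·q'.
0.500000: (1.300000, 0.860000); f=(1.758552, -1.118000) → (1.897908, 0.479880)
(p(0.84), q(0.84)) ≈ (1.8979, 0.4799)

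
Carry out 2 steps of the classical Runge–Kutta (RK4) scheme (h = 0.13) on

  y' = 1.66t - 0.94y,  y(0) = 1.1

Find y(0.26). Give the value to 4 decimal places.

0.9133

RK4: k1 = f(t_n, y_n); k2 = f(t_n + h/2, y_n + (h/2)·k1); k3 = f(t_n + h/2, y_n + (h/2)·k2); k4 = f(t_n + h, y_n + h·k3); y_{n+1} = y_n + (h/6)·(k1 + 2k2 + 2k3 + k4).
t=0.000000, y=1.100000:
  k1 = f(0.000000, 1.100000) = -1.034000
  k2 = f(0.065000, 1.032790) = -0.862923
  k3 = f(0.065000, 1.043910) = -0.873375
  k4 = f(0.130000, 0.986461) = -0.711474
  y ← 1.100000 + (0.13/6)·(k1 + 2k2 + 2k3 + k4) = 0.986942
t=0.130000, y=0.986942:
  k1 = f(0.130000, 0.986942) = -0.711925
  k2 = f(0.195000, 0.940667) = -0.560527
  k3 = f(0.195000, 0.950508) = -0.569777
  k4 = f(0.260000, 0.912871) = -0.426499
  y ← 0.986942 + (0.13/6)·(k1 + 2k2 + 2k3 + k4) = 0.913296
y(0.26) ≈ 0.9133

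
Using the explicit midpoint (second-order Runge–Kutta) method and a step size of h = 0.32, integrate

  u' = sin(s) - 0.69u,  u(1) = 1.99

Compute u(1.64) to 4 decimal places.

1.7813

Midpoint: k1 = f(s_n, u_n); k2 = f(s_n + h/2, u_n + (h/2)·k1); u_{n+1} = u_n + h·k2.
s=1.000000, u=1.990000:
  k1 = f(1.000000, 1.990000) = -0.531629
  k2 = f(1.160000, 1.904939) = -0.397605
  u ← 1.990000 + 0.32·(-0.397605) = 1.862766
s=1.320000, u=1.862766:
  k1 = f(1.320000, 1.862766) = -0.316594
  k2 = f(1.480000, 1.812111) = -0.254476
  u ← 1.862766 + 0.32·(-0.254476) = 1.781334
u(1.64) ≈ 1.7813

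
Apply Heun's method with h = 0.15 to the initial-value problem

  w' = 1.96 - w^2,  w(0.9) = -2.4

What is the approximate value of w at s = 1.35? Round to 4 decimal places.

-12.7123

Heun: k1 = f(s_n, w_n); k2 = f(s_n + h, w_n + h·k1); w_{n+1} = w_n + (h/2)·(k1 + k2).
s=0.900000, w=-2.400000:
  k1 = f(0.900000, -2.400000) = -3.800000
  k2 = f(1.050000, -2.970000) = -6.860900
  w ← -2.400000 + (0.15/2)·(-3.800000 + (-6.860900)) = -3.199567
s=1.050000, w=-3.199567:
  k1 = f(1.050000, -3.199567) = -8.277232
  k2 = f(1.200000, -4.441152) = -17.763834
  w ← -3.199567 + (0.15/2)·(-8.277232 + (-17.763834)) = -5.152647
s=1.200000, w=-5.152647:
  k1 = f(1.200000, -5.152647) = -24.589776
  k2 = f(1.350000, -8.841114) = -76.205294
  w ← -5.152647 + (0.15/2)·(-24.589776 + (-76.205294)) = -12.712278
w(1.35) ≈ -12.7123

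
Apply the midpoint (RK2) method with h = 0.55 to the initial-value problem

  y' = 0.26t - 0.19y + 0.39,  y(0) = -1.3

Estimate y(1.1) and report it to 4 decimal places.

Midpoint: k1 = f(t_n, y_n); k2 = f(t_n + h/2, y_n + (h/2)·k1); y_{n+1} = y_n + h·k2.
t=0.000000, y=-1.300000:
  k1 = f(0.000000, -1.300000) = 0.637000
  k2 = f(0.275000, -1.124825) = 0.675217
  y ← -1.300000 + 0.55·0.675217 = -0.928631
t=0.550000, y=-0.928631:
  k1 = f(0.550000, -0.928631) = 0.709440
  k2 = f(0.825000, -0.733535) = 0.743872
  y ← -0.928631 + 0.55·0.743872 = -0.519501
y(1.1) ≈ -0.5195

-0.5195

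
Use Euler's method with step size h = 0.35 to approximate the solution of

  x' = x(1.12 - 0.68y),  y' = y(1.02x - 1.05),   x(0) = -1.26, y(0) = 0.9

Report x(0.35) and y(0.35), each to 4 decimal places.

-1.4840, 0.1644

Euler on (x,y): x_{n+1} = x_n + h·x', y_{n+1} = y_n + h·y'.
0.000000: (-1.260000, 0.900000); f=(-0.640080, -2.101680) → (-1.484028, 0.164412)
(x(0.35), y(0.35)) ≈ (-1.4840, 0.1644)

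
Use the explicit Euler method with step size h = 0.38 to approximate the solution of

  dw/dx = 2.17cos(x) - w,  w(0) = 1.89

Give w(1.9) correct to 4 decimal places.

Euler: w_{n+1} = w_n + h·f(x_n, w_n).
x=0.000000, w=1.890000: f=0.280000 → w ← 1.890000 + 0.38·0.280000 = 1.996400
x=0.380000, w=1.996400: f=0.018802 → w ← 1.996400 + 0.38·0.018802 = 2.003545
x=0.760000, w=2.003545: f=-0.430651 → w ← 2.003545 + 0.38·(-0.430651) = 1.839898
x=1.140000, w=1.839898: f=-0.933718 → w ← 1.839898 + 0.38·(-0.933718) = 1.485085
x=1.520000, w=1.485085: f=-1.374904 → w ← 1.485085 + 0.38·(-1.374904) = 0.962621
w(1.9) ≈ 0.9626

0.9626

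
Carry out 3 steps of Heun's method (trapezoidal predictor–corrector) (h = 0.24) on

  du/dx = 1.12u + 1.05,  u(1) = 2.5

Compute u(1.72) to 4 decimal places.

6.7009

Heun: k1 = f(x_n, u_n); k2 = f(x_n + h, u_n + h·k1); u_{n+1} = u_n + (h/2)·(k1 + k2).
x=1.000000, u=2.500000:
  k1 = f(1.000000, 2.500000) = 3.850000
  k2 = f(1.240000, 3.424000) = 4.884880
  u ← 2.500000 + (0.24/2)·(3.850000 + 4.884880) = 3.548186
x=1.240000, u=3.548186:
  k1 = f(1.240000, 3.548186) = 5.023968
  k2 = f(1.480000, 4.753938) = 6.374410
  u ← 3.548186 + (0.24/2)·(5.023968 + 6.374410) = 4.915991
x=1.480000, u=4.915991:
  k1 = f(1.480000, 4.915991) = 6.555910
  k2 = f(1.720000, 6.489409) = 8.318139
  u ← 4.915991 + (0.24/2)·(6.555910 + 8.318139) = 6.700877
u(1.72) ≈ 6.7009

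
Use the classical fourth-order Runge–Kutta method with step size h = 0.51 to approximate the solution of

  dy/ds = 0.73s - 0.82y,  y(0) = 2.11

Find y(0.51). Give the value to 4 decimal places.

1.4722

RK4: k1 = f(s_n, y_n); k2 = f(s_n + h/2, y_n + (h/2)·k1); k3 = f(s_n + h/2, y_n + (h/2)·k2); k4 = f(s_n + h, y_n + h·k3); y_{n+1} = y_n + (h/6)·(k1 + 2k2 + 2k3 + k4).
s=0.000000, y=2.110000:
  k1 = f(0.000000, 2.110000) = -1.730200
  k2 = f(0.255000, 1.668799) = -1.182265
  k3 = f(0.255000, 1.808522) = -1.296838
  k4 = f(0.510000, 1.448612) = -0.815562
  y ← 2.110000 + (0.51/6)·(k1 + 2k2 + 2k3 + k4) = 1.472163
y(0.51) ≈ 1.4722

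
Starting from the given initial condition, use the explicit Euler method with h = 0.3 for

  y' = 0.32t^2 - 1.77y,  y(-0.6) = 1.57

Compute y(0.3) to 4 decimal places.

0.1736

Euler: y_{n+1} = y_n + h·f(t_n, y_n).
t=-0.600000, y=1.570000: f=-2.663700 → y ← 1.570000 + 0.3·(-2.663700) = 0.770890
t=-0.300000, y=0.770890: f=-1.335675 → y ← 0.770890 + 0.3·(-1.335675) = 0.370187
t=0.000000, y=0.370187: f=-0.655232 → y ← 0.370187 + 0.3·(-0.655232) = 0.173618
y(0.3) ≈ 0.1736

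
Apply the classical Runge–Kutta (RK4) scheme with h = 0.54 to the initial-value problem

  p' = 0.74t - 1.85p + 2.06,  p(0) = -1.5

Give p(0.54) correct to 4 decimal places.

0.2135

RK4: k1 = f(t_n, p_n); k2 = f(t_n + h/2, p_n + (h/2)·k1); k3 = f(t_n + h/2, p_n + (h/2)·k2); k4 = f(t_n + h, p_n + h·k3); p_{n+1} = p_n + (h/6)·(k1 + 2k2 + 2k3 + k4).
t=0.000000, p=-1.500000:
  k1 = f(0.000000, -1.500000) = 4.835000
  k2 = f(0.270000, -0.194550) = 2.619717
  k3 = f(0.270000, -0.792676) = 3.726251
  k4 = f(0.540000, 0.512176) = 1.512075
  p ← -1.500000 + (0.54/6)·(k1 + 2k2 + 2k3 + k4) = 0.213511
p(0.54) ≈ 0.2135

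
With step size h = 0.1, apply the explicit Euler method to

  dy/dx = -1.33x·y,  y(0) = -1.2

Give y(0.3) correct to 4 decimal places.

-1.1525

Euler: y_{n+1} = y_n + h·f(x_n, y_n).
x=0.000000, y=-1.200000: f=0.000000 → y ← -1.200000 + 0.1·0.000000 = -1.200000
x=0.100000, y=-1.200000: f=0.159600 → y ← -1.200000 + 0.1·0.159600 = -1.184040
x=0.200000, y=-1.184040: f=0.314955 → y ← -1.184040 + 0.1·0.314955 = -1.152545
y(0.3) ≈ -1.1525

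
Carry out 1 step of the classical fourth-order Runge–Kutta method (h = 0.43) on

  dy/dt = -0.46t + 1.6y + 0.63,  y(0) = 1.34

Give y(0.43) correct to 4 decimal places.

2.9995

RK4: k1 = f(t_n, y_n); k2 = f(t_n + h/2, y_n + (h/2)·k1); k3 = f(t_n + h/2, y_n + (h/2)·k2); k4 = f(t_n + h, y_n + h·k3); y_{n+1} = y_n + (h/6)·(k1 + 2k2 + 2k3 + k4).
t=0.000000, y=1.340000:
  k1 = f(0.000000, 1.340000) = 2.774000
  k2 = f(0.215000, 1.936410) = 3.629356
  k3 = f(0.215000, 2.120312) = 3.923598
  k4 = f(0.430000, 3.027147) = 5.275636
  y ← 1.340000 + (0.43/6)·(k1 + 2k2 + 2k3 + k4) = 2.999481
y(0.43) ≈ 2.9995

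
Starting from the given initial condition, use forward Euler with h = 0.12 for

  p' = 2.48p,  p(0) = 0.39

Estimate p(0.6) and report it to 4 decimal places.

Euler: p_{n+1} = p_n + h·f(x_n, p_n).
x=0.000000, p=0.390000: f=0.967200 → p ← 0.390000 + 0.12·0.967200 = 0.506064
x=0.120000, p=0.506064: f=1.255039 → p ← 0.506064 + 0.12·1.255039 = 0.656669
x=0.240000, p=0.656669: f=1.628538 → p ← 0.656669 + 0.12·1.628538 = 0.852093
x=0.360000, p=0.852093: f=2.113191 → p ← 0.852093 + 0.12·2.113191 = 1.105676
x=0.480000, p=1.105676: f=2.742077 → p ← 1.105676 + 0.12·2.742077 = 1.434725
p(0.6) ≈ 1.4347

1.4347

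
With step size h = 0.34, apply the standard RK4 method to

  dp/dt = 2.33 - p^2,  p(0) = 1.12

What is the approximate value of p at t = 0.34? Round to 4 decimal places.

1.3669

RK4: k1 = f(t_n, p_n); k2 = f(t_n + h/2, p_n + (h/2)·k1); k3 = f(t_n + h/2, p_n + (h/2)·k2); k4 = f(t_n + h, p_n + h·k3); p_{n+1} = p_n + (h/6)·(k1 + 2k2 + 2k3 + k4).
t=0.000000, p=1.120000:
  k1 = f(0.000000, 1.120000) = 1.075600
  k2 = f(0.170000, 1.302852) = 0.632577
  k3 = f(0.170000, 1.227538) = 0.823150
  k4 = f(0.340000, 1.399871) = 0.370361
  p ← 1.120000 + (0.34/6)·(k1 + 2k2 + 2k3 + k4) = 1.366920
p(0.34) ≈ 1.3669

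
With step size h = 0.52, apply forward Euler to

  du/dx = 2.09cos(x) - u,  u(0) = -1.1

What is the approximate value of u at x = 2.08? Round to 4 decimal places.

0.5549

Euler: u_{n+1} = u_n + h·f(x_n, u_n).
x=0.000000, u=-1.100000: f=3.190000 → u ← -1.100000 + 0.52·3.190000 = 0.558800
x=0.520000, u=0.558800: f=1.254942 → u ← 0.558800 + 0.52·1.254942 = 1.211370
x=1.040000, u=1.211370: f=-0.153370 → u ← 1.211370 + 0.52·(-0.153370) = 1.131618
x=1.560000, u=1.131618: f=-1.109054 → u ← 1.131618 + 0.52·(-1.109054) = 0.554910
u(2.08) ≈ 0.5549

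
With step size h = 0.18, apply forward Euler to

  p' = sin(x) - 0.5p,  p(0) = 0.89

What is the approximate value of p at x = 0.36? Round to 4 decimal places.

Euler: p_{n+1} = p_n + h·f(x_n, p_n).
x=0.000000, p=0.890000: f=-0.445000 → p ← 0.890000 + 0.18·(-0.445000) = 0.809900
x=0.180000, p=0.809900: f=-0.225920 → p ← 0.809900 + 0.18·(-0.225920) = 0.769234
p(0.36) ≈ 0.7692

0.7692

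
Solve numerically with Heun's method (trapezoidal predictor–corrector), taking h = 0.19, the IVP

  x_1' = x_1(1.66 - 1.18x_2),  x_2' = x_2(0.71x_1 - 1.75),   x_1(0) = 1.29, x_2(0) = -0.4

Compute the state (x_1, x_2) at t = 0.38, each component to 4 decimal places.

Heun on (x_1,x_2): k1 = f(t_n, state_n); k2 = f(t_n + h, state_n + h·k1); state_{n+1} = state_n + (h/2)·(k1 + k2).
0.000000: (1.290000, -0.400000)
  k1 = (2.750280, 0.333640)
  predictor → (1.812553, -0.336608)
  k2 = (3.728781, 0.155879)
  → (1.905511, -0.353496)
0.190000: (1.905511, -0.353496)
  k1 = (3.957984, 0.140369)
  predictor → (2.657528, -0.326826)
  k2 = (5.436383, -0.044724)
  → (2.797976, -0.344409)
(x_1(0.38), x_2(0.38)) ≈ (2.7980, -0.3444)

2.7980, -0.3444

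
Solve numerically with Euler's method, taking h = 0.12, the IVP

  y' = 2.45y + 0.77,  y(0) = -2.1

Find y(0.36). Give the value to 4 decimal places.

-4.1834

Euler: y_{n+1} = y_n + h·f(t_n, y_n).
t=0.000000, y=-2.100000: f=-4.375000 → y ← -2.100000 + 0.12·(-4.375000) = -2.625000
t=0.120000, y=-2.625000: f=-5.661250 → y ← -2.625000 + 0.12·(-5.661250) = -3.304350
t=0.240000, y=-3.304350: f=-7.325658 → y ← -3.304350 + 0.12·(-7.325658) = -4.183429
y(0.36) ≈ -4.1834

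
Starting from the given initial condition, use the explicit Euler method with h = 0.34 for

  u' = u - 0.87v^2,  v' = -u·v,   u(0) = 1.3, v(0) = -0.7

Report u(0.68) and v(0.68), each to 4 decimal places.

Euler on (u,v): u_{n+1} = u_n + h·u', v_{n+1} = v_n + h·v'.
0.000000: (1.300000, -0.700000); f=(0.873700, 0.910000) → (1.597058, -0.390600)
0.340000: (1.597058, -0.390600); f=(1.464324, 0.623811) → (2.094928, -0.178504)
(u(0.68), v(0.68)) ≈ (2.0949, -0.1785)

2.0949, -0.1785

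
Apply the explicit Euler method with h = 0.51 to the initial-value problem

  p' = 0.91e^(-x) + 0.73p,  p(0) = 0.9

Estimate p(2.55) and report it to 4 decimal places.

7.2597

Euler: p_{n+1} = p_n + h·f(x_n, p_n).
x=0.000000, p=0.900000: f=1.567000 → p ← 0.900000 + 0.51·1.567000 = 1.699170
x=0.510000, p=1.699170: f=1.786845 → p ← 1.699170 + 0.51·1.786845 = 2.610461
x=1.020000, p=2.610461: f=2.233778 → p ← 2.610461 + 0.51·2.233778 = 3.749688
x=1.530000, p=3.749688: f=2.934319 → p ← 3.749688 + 0.51·2.934319 = 5.246191
x=2.040000, p=5.246191: f=3.948045 → p ← 5.246191 + 0.51·3.948045 = 7.259694
p(2.55) ≈ 7.2597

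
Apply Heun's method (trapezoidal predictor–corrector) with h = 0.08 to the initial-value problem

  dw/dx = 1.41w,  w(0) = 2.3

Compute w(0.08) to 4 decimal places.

Heun: k1 = f(x_n, w_n); k2 = f(x_n + h, w_n + h·k1); w_{n+1} = w_n + (h/2)·(k1 + k2).
x=0.000000, w=2.300000:
  k1 = f(0.000000, 2.300000) = 3.243000
  k2 = f(0.080000, 2.559440) = 3.608810
  w ← 2.300000 + (0.08/2)·(3.243000 + 3.608810) = 2.574072
w(0.08) ≈ 2.5741

2.5741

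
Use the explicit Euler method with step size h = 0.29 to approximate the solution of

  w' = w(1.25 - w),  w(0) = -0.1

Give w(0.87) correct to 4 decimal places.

Euler: w_{n+1} = w_n + h·f(s_n, w_n).
s=0.000000, w=-0.100000: f=-0.135000 → w ← -0.100000 + 0.29·(-0.135000) = -0.139150
s=0.290000, w=-0.139150: f=-0.193300 → w ← -0.139150 + 0.29·(-0.193300) = -0.195207
s=0.580000, w=-0.195207: f=-0.282115 → w ← -0.195207 + 0.29·(-0.282115) = -0.277020
w(0.87) ≈ -0.2770

-0.2770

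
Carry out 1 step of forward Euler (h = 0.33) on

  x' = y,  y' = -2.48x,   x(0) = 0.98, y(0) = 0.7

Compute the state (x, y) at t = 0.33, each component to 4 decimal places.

Euler on (x,y): x_{n+1} = x_n + h·x', y_{n+1} = y_n + h·y'.
0.000000: (0.980000, 0.700000); f=(0.700000, -2.430400) → (1.211000, -0.102032)
(x(0.33), y(0.33)) ≈ (1.2110, -0.1020)

1.2110, -0.1020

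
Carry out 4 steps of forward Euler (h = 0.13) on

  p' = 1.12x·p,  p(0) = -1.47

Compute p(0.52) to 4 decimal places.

-1.6428

Euler: p_{n+1} = p_n + h·f(x_n, p_n).
x=0.000000, p=-1.470000: f=0.000000 → p ← -1.470000 + 0.13·0.000000 = -1.470000
x=0.130000, p=-1.470000: f=-0.214032 → p ← -1.470000 + 0.13·(-0.214032) = -1.497824
x=0.260000, p=-1.497824: f=-0.436166 → p ← -1.497824 + 0.13·(-0.436166) = -1.554526
x=0.390000, p=-1.554526: f=-0.679017 → p ← -1.554526 + 0.13·(-0.679017) = -1.642798
p(0.52) ≈ -1.6428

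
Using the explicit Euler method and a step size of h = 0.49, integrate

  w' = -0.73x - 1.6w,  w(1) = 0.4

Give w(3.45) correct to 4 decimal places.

-1.2886

Euler: w_{n+1} = w_n + h·f(x_n, w_n).
x=1.000000, w=0.400000: f=-1.370000 → w ← 0.400000 + 0.49·(-1.370000) = -0.271300
x=1.490000, w=-0.271300: f=-0.653620 → w ← -0.271300 + 0.49·(-0.653620) = -0.591574
x=1.980000, w=-0.591574: f=-0.498882 → w ← -0.591574 + 0.49·(-0.498882) = -0.836026
x=2.470000, w=-0.836026: f=-0.465458 → w ← -0.836026 + 0.49·(-0.465458) = -1.064101
x=2.960000, w=-1.064101: f=-0.458239 → w ← -1.064101 + 0.49·(-0.458239) = -1.288638
w(3.45) ≈ -1.2886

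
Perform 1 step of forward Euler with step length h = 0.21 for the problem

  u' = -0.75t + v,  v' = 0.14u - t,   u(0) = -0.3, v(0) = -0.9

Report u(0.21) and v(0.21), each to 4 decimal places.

-0.4890, -0.9088

Euler on (u,v): u_{n+1} = u_n + h·u', v_{n+1} = v_n + h·v'.
0.000000: (-0.300000, -0.900000); f=(-0.900000, -0.042000) → (-0.489000, -0.908820)
(u(0.21), v(0.21)) ≈ (-0.4890, -0.9088)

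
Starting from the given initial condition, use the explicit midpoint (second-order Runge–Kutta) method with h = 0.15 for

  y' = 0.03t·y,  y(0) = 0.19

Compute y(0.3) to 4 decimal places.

0.1903

Midpoint: k1 = f(t_n, y_n); k2 = f(t_n + h/2, y_n + (h/2)·k1); y_{n+1} = y_n + h·k2.
t=0.000000, y=0.190000:
  k1 = f(0.000000, 0.190000) = 0.000000
  k2 = f(0.075000, 0.190000) = 0.000427
  y ← 0.190000 + 0.15·0.000427 = 0.190064
t=0.150000, y=0.190064:
  k1 = f(0.150000, 0.190064) = 0.000855
  k2 = f(0.225000, 0.190128) = 0.001283
  y ← 0.190064 + 0.15·0.001283 = 0.190257
y(0.3) ≈ 0.1903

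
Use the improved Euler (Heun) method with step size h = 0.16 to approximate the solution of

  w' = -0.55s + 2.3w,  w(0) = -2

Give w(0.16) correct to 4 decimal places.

-2.8785

Heun: k1 = f(s_n, w_n); k2 = f(s_n + h, w_n + h·k1); w_{n+1} = w_n + (h/2)·(k1 + k2).
s=0.000000, w=-2.000000:
  k1 = f(0.000000, -2.000000) = -4.600000
  k2 = f(0.160000, -2.736000) = -6.380800
  w ← -2.000000 + (0.16/2)·(-4.600000 + (-6.380800)) = -2.878464
w(0.16) ≈ -2.8785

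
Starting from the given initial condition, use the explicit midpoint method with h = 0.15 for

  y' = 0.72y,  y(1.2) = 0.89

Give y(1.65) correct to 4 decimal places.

1.2298

Midpoint: k1 = f(x_n, y_n); k2 = f(x_n + h/2, y_n + (h/2)·k1); y_{n+1} = y_n + h·k2.
x=1.200000, y=0.890000:
  k1 = f(1.200000, 0.890000) = 0.640800
  k2 = f(1.275000, 0.938060) = 0.675403
  y ← 0.890000 + 0.15·0.675403 = 0.991310
x=1.350000, y=0.991310:
  k1 = f(1.350000, 0.991310) = 0.713744
  k2 = f(1.425000, 1.044841) = 0.752286
  y ← 0.991310 + 0.15·0.752286 = 1.104153
x=1.500000, y=1.104153:
  k1 = f(1.500000, 1.104153) = 0.794990
  k2 = f(1.575000, 1.163778) = 0.837920
  y ← 1.104153 + 0.15·0.837920 = 1.229841
y(1.65) ≈ 1.2298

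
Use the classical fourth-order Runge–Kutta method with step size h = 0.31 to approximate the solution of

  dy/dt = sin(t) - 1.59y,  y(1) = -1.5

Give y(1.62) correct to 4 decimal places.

RK4: k1 = f(t_n, y_n); k2 = f(t_n + h/2, y_n + (h/2)·k1); k3 = f(t_n + h/2, y_n + (h/2)·k2); k4 = f(t_n + h, y_n + h·k3); y_{n+1} = y_n + (h/6)·(k1 + 2k2 + 2k3 + k4).
t=1.000000, y=-1.500000:
  k1 = f(1.000000, -1.500000) = 3.226471
  k2 = f(1.155000, -0.999897) = 2.504631
  k3 = f(1.155000, -1.111782) = 2.682529
  k4 = f(1.310000, -0.668416) = 2.028967
  y ← -1.500000 + (0.31/6)·(k1 + 2k2 + 2k3 + k4) = -0.692463
t=1.310000, y=-0.692463:
  k1 = f(1.310000, -0.692463) = 2.067200
  k2 = f(1.465000, -0.372046) = 1.585963
  k3 = f(1.465000, -0.446638) = 1.704564
  k4 = f(1.620000, -0.164048) = 1.259626
  y ← -0.692463 + (0.31/6)·(k1 + 2k2 + 2k3 + k4) = -0.180555
y(1.62) ≈ -0.1806

-0.1806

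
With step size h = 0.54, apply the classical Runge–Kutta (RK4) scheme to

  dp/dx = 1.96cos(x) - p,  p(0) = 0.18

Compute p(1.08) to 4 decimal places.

RK4: k1 = f(x_n, p_n); k2 = f(x_n + h/2, p_n + (h/2)·k1); k3 = f(x_n + h/2, p_n + (h/2)·k2); k4 = f(x_n + h, p_n + h·k3); p_{n+1} = p_n + (h/6)·(k1 + 2k2 + 2k3 + k4).
x=0.000000, p=0.180000:
  k1 = f(0.000000, 0.180000) = 1.780000
  k2 = f(0.270000, 0.660600) = 1.228391
  k3 = f(0.270000, 0.511666) = 1.377325
  k4 = f(0.540000, 0.923756) = 0.757353
  p ← 0.180000 + (0.54/6)·(k1 + 2k2 + 2k3 + k4) = 0.877391
x=0.540000, p=0.877391:
  k1 = f(0.540000, 0.877391) = 0.803718
  k2 = f(0.810000, 1.094395) = 0.257022
  k3 = f(0.810000, 0.946787) = 0.404630
  k4 = f(1.080000, 1.095891) = -0.172087
  p ← 0.877391 + (0.54/6)·(k1 + 2k2 + 2k3 + k4) = 1.053335
p(1.08) ≈ 1.0533

1.0533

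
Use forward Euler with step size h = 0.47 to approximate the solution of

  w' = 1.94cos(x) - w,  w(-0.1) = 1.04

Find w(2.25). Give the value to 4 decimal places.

Euler: w_{n+1} = w_n + h·f(x_n, w_n).
x=-0.100000, w=1.040000: f=0.890308 → w ← 1.040000 + 0.47·0.890308 = 1.458445
x=0.370000, w=1.458445: f=0.350270 → w ← 1.458445 + 0.47·0.350270 = 1.623072
x=0.840000, w=1.623072: f=-0.328194 → w ← 1.623072 + 0.47·(-0.328194) = 1.468821
x=1.310000, w=1.468821: f=-0.968592 → w ← 1.468821 + 0.47·(-0.968592) = 1.013583
x=1.780000, w=1.013583: f=-1.416484 → w ← 1.013583 + 0.47·(-1.416484) = 0.347835
w(2.25) ≈ 0.3478

0.3478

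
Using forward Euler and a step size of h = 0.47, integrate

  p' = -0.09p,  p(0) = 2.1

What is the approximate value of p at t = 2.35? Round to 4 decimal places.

1.6919

Euler: p_{n+1} = p_n + h·f(t_n, p_n).
t=0.000000, p=2.100000: f=-0.189000 → p ← 2.100000 + 0.47·(-0.189000) = 2.011170
t=0.470000, p=2.011170: f=-0.181005 → p ← 2.011170 + 0.47·(-0.181005) = 1.926098
t=0.940000, p=1.926098: f=-0.173349 → p ← 1.926098 + 0.47·(-0.173349) = 1.844624
t=1.410000, p=1.844624: f=-0.166016 → p ← 1.844624 + 0.47·(-0.166016) = 1.766596
t=1.880000, p=1.766596: f=-0.158994 → p ← 1.766596 + 0.47·(-0.158994) = 1.691869
p(2.35) ≈ 1.6919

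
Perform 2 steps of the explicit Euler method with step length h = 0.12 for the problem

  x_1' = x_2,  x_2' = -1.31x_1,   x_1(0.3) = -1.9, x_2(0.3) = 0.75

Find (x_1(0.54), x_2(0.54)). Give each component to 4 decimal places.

-1.6842, 1.3332

Euler on (x_1,x_2): x_1_{n+1} = x_1_n + h·x_1', x_2_{n+1} = x_2_n + h·x_2'.
0.300000: (-1.900000, 0.750000); f=(0.750000, 2.489000) → (-1.810000, 1.048680)
0.420000: (-1.810000, 1.048680); f=(1.048680, 2.371100) → (-1.684158, 1.333212)
(x_1(0.54), x_2(0.54)) ≈ (-1.6842, 1.3332)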